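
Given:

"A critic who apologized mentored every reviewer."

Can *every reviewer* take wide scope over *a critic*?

The relative clause *who apologized* modifies *a critic*, but *every reviewer* is not inside that relative clause — it is an argument of the matrix verb.
QR within a single clause is free, so the lower quantifier may take scope over the higher one.

Yes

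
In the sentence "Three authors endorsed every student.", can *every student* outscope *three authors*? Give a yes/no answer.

*three authors* and *every student* are co-arguments of the matrix verb, with nothing but a clause-internal boundary between them.
Since no island is crossed, the inverse ordering is licensed alongside surface scope.

Yes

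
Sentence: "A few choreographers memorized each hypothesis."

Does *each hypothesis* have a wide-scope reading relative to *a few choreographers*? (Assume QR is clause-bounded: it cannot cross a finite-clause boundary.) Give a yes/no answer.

*a few choreographers* and *each hypothesis* are co-arguments of the matrix verb, with nothing but a clause-internal boundary between them.
Clause-internal QR can adjoin the lower DP above the subject, yielding the inverse reading.
The sentence is scopally ambiguous between *a few choreographers* > *each hypothesis* and *each hypothesis* > *a few choreographers*.

Yes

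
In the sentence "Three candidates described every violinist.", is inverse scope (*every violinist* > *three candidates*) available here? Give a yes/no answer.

*three candidates* and *every violinist* are co-arguments of the matrix verb, with nothing but a clause-internal boundary between them.
Clause-internal QR can adjoin the lower DP above the subject, yielding the inverse reading.

Yes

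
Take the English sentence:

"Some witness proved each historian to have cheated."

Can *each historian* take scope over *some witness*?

Yes

*each historian* is the subject of an ECM infinitive — the infinitival complement of an ECM verb is not a scope island, so *each historian* can raise into the matrix clause.
QR within a single clause is free, so the lower quantifier may take scope over the higher one.
The sentence is scopally ambiguous between *some witness* > *each historian* and *each historian* > *some witness*.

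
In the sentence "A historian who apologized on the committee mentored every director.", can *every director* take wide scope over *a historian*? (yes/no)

Yes

*every director* sits in the matrix clause, not in the relative clause on *a historian*.
With no island boundary between them, the object can take inverse scope over the subject via ordinary QR within the clause.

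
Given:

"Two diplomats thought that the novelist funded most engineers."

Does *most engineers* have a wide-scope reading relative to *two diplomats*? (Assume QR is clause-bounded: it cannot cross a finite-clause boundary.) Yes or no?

No

*most engineers* sits inside the finite complement clause *that the novelist funded most engineers*.
Under clause-bounded QR, a quantifier in an embedded finite clause cannot raise into the matrix clause.
So the wide-scope reading for *most engineers* is blocked.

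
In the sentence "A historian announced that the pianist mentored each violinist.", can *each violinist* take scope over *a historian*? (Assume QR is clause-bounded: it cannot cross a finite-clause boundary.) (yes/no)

The DP *each violinist* is contained in the finite complement clause *that the pianist mentored each violinist*.
Given the clause-boundedness assumption, QR cannot cross the finite CP into the matrix.
*each violinist* is confined to the island and cannot take scope over *a historian*.
(Only the surface reading survives: one fixed historian with respect to all the relevant violinists.)

No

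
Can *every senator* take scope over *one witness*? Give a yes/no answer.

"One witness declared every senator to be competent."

Yes

This is an ECM construction: *every senator* is the infinitival subject, Case-marked by the matrix verb, and the infinitive is transparent for QR.
No island intervenes, so both surface and inverse scope are derivable.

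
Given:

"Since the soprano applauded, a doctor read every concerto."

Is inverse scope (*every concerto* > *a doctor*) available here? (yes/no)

Yes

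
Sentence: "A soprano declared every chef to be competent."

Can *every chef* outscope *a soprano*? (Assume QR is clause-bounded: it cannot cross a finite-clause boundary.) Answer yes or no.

Yes

ECM infinitives lack a CP barrier, so *every chef* can QR over the matrix subject *a soprano*.
QR within a single clause is free, so the lower quantifier may take scope over the higher one.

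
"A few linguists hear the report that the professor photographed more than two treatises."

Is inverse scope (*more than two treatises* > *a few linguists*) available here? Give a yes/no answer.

The target quantifier *more than two treatises* is part of the complex NP *the report that the professor photographed more than two treatises*.
Noun-complement clauses are scope islands (the Complex NP Constraint): a quantifier inside one cannot scope into the matrix.
*more than two treatises* > *a few linguists* would require crossing that boundary, which is illicit.

No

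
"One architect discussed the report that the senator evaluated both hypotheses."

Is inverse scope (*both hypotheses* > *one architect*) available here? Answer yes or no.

No

Structurally, *both hypotheses* is inside the complex NP *the report that the senator evaluated both hypotheses*.
The complex NP is opaque for QR — the quantifier is frozen inside the noun's complement.
Hence only narrow scope for *both hypotheses* (under *one architect*) survives.
(Only the surface reading survives: one fixed architect with respect to all the relevant hypotheses.)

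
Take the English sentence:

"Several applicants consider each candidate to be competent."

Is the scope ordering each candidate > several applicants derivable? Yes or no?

Yes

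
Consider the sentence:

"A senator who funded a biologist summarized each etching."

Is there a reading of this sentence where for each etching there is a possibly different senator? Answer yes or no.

That reading corresponds to *each etching* > *a senator*.
*each etching* is a matrix argument; only *a senator* is modified by the relative clause *who funded a biologist*, so the RC island is irrelevant to the target quantifier.
Nothing blocks QR of the lower DP to a position above the higher one, so inverse scope is available.
The sentence is scopally ambiguous between *a senator* > *each etching* and *each etching* > *a senator*.

Yes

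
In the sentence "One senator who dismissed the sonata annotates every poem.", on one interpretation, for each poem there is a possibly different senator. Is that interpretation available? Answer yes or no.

The paraphrase describes the scope ordering *every poem* > *one senator*.
*every poem* is a matrix argument; only *one senator* is modified by the relative clause *who dismissed the sonata*, so the RC island is irrelevant to the target quantifier.
Since no island is crossed, the inverse ordering is licensed alongside surface scope.

Yes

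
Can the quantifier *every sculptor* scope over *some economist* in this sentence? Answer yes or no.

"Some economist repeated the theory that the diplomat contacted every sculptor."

No

*every sculptor* sits inside the complex NP *the theory that the diplomat contacted every sculptor*.
A that-clause complement to a noun is an island; QR cannot cross the NP boundary.
*every sculptor* > *some economist* would require crossing that boundary, which is illicit.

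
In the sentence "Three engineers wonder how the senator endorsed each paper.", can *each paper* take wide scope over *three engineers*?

*each paper* is embedded in the embedded question *how the senator endorsed each paper*.
QR across an interrogative CP boundary is ruled out as a wh-island violation.
The inverse ordering *each paper* > *three engineers* is therefore underivable.

No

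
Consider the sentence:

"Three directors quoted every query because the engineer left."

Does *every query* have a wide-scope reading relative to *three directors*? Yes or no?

Yes

Although there is an adjunct clause, *every query* is in the main clause, not inside the adjunct.
No island intervenes, so both surface and inverse scope are derivable.
The sentence is scopally ambiguous between *three directors* > *every query* and *every query* > *three directors*.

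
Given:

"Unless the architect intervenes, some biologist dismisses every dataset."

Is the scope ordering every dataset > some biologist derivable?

Although there is an adjunct clause, *every dataset* is in the main clause, not inside the adjunct.
Since no island is crossed, the inverse ordering is licensed alongside surface scope.

Yes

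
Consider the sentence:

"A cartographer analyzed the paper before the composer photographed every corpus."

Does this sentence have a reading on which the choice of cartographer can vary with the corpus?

No

The paraphrase describes the scope ordering *every corpus* > *a cartographer*.
*every corpus* occurs within the adjunct clause *before the composer photographed every corpus*.
Scope out of an adjunct clause is unavailable: QR respects the adjunct-island constraint.
The inverse ordering *every corpus* > *a cartographer* is therefore underivable.
(Only the surface reading survives: one fixed cartographer with respect to all the relevant corpora.)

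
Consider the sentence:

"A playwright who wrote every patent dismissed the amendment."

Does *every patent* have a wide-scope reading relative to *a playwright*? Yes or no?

No

Structurally, *every patent* is inside the relative clause *who wrote every patent*.
A relative clause is a scope island — quantifier raising cannot cross its boundary.
The inverse ordering *every patent* > *a playwright* is therefore underivable.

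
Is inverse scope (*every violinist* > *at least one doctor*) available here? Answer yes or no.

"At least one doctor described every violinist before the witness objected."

Yes

Neither queried DP is inside the adjunct, so the adjunct-island constraint does not apply.
QR within a single clause is free, so the lower quantifier may take scope over the higher one.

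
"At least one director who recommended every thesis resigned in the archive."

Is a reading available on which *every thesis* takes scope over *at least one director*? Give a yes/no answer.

No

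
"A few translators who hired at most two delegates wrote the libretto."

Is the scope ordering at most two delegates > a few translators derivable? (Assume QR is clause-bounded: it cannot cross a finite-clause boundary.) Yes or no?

Structurally, *at most two delegates* is inside the relative clause *who hired at most two delegates*.
Relative clauses block scope extraction: QR cannot target a position outside the modified NP.
There is no licit LF on which *at most two delegates* c-commands *a few translators*.

No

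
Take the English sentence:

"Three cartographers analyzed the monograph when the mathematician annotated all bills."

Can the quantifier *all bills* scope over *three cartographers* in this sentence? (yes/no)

The target quantifier *all bills* is part of the adjunct clause *when the mathematician annotated all bills*.
Adjuncts are opaque for quantifier raising; a quantifier in an adjunct stays inside it.
*all bills* > *three cartographers* would require crossing that boundary, which is illicit.

No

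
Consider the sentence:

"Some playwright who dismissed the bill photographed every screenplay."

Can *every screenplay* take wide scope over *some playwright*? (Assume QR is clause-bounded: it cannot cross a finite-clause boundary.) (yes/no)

The relative clause *who dismissed the bill* modifies *some playwright*, but *every screenplay* is not inside that relative clause — it is an argument of the matrix verb.
QR within a single clause is free, so the lower quantifier may take scope over the higher one.

Yes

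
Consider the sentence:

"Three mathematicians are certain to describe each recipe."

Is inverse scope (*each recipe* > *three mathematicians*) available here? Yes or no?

*each recipe* is the object of the infinitival complement of a raising predicate; raising infinitives are transparent for QR, so the two DPs are in effect clausemates.
Since no island is crossed, the inverse ordering is licensed alongside surface scope.

Yes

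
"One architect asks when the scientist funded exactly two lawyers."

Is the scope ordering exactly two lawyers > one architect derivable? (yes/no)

No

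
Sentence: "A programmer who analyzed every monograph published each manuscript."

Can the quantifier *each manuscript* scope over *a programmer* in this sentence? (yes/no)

*each manuscript* sits in the matrix clause, not in the relative clause on *a programmer*.
Clause-internal QR can adjoin the lower DP above the subject, yielding the inverse reading.

Yes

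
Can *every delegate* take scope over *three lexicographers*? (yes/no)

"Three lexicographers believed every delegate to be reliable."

Yes

*every delegate* is the subject of an ECM infinitive — the infinitival complement of an ECM verb is not a scope island, so *every delegate* can raise into the matrix clause.
No island intervenes, so both surface and inverse scope are derivable.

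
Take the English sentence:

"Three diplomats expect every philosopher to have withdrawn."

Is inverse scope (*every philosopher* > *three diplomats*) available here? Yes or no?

Yes

ECM infinitives lack a CP barrier, so *every philosopher* can QR over the matrix subject *three diplomats*.
Clause-internal QR can adjoin the lower DP above the subject, yielding the inverse reading.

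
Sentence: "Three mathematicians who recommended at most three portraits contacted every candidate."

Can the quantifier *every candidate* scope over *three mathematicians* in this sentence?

Yes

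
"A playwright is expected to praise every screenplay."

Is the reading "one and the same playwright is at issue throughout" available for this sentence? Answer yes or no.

The described interpretation is the *a playwright* > *every screenplay* scoping.
That is the surface-scope ordering, which is always one of the available readings — island constraints only ever restrict inverse scope.

Yes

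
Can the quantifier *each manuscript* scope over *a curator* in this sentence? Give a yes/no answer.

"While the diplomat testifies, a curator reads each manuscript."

Yes

The adjunct island is irrelevant here — *each manuscript* and *a curator* are both in the matrix clause.
Clause-internal QR can adjoin the lower DP above the subject, yielding the inverse reading.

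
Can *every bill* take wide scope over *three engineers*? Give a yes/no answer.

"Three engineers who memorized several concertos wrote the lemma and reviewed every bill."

*every bill* sits inside one conjunct of the coordinate structure (*reviewed every bill*).
A quantifier cannot raise out of one conjunct of a coordination across the whole coordinate structure — the CSC applies to QR.
So *every bill* cannot raise to a position above *three engineers*.

No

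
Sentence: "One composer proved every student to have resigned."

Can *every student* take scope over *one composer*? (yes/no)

Yes

The ECM infinitive is scope-transparent — *every student* is free to raise above *one composer*.
QR within a single clause is free, so the lower quantifier may take scope over the higher one.
Both orderings are possible: *one composer* > *every student* and *every student* > *one composer*.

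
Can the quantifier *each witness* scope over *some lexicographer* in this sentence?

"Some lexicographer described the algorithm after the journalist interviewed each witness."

No

The target quantifier *each witness* is part of the adjunct clause *after the journalist interviewed each witness*.
Adjuncts are opaque for quantifier raising; a quantifier in an adjunct stays inside it.
So *each witness* cannot raise high enough to outscope *some lexicographer*; only the surface ordering *some lexicographer* > *each witness* is available.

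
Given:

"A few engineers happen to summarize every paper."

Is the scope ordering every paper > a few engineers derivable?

Yes

Raising constructions are monoclausal for scope purposes; *every paper* is not separated from *a few engineers* by any island.
Clause-internal QR can adjoin the lower DP above the subject, yielding the inverse reading.
The sentence is scopally ambiguous between *a few engineers* > *every paper* and *every paper* > *a few engineers*.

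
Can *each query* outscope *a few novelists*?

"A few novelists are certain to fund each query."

Raising constructions are monoclausal for scope purposes; *each query* is not separated from *a few novelists* by any island.
Ordinary QR to a clause-peripheral position gives the wide-scope LF for the lower DP.

Yes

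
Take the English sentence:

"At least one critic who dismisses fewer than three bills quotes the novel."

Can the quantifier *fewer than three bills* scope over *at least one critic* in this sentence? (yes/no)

No

*fewer than three bills* sits inside the relative clause *who dismisses fewer than three bills*.
A relative clause is a scope island — quantifier raising cannot cross its boundary.
*fewer than three bills* is confined to the island and cannot take scope over *at least one critic*.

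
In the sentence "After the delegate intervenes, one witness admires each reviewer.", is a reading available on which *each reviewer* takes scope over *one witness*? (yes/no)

Yes

Although there is an adjunct clause, *each reviewer* is in the main clause, not inside the adjunct.
Clause-internal QR can adjoin the lower DP above the subject, yielding the inverse reading.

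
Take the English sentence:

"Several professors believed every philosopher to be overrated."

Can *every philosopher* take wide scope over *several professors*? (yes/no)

Yes

This is an ECM construction: *every philosopher* is the infinitival subject, Case-marked by the matrix verb, and the infinitive is transparent for QR.
QR within a single clause is free, so the lower quantifier may take scope over the higher one.
Both orderings are possible: *several professors* > *every philosopher* and *every philosopher* > *several professors*.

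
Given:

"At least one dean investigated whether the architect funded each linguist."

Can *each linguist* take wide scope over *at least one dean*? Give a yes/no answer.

No

Structurally, *each linguist* is inside the embedded question *whether the architect funded each linguist*.
Embedded wh-clauses are opaque for QR, so the quantifier stays inside the question.
There is no licit LF on which *each linguist* c-commands *at least one dean*.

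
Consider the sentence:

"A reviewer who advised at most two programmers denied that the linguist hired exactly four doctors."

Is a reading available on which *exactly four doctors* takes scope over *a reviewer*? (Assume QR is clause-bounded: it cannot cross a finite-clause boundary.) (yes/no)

*exactly four doctors* sits inside the finite complement clause *that the linguist hired exactly four doctors*.
QR is clause-bounded, so the finite complement is a scope island for the embedded quantifier.
The inverse ordering *exactly four doctors* > *a reviewer* is therefore underivable.

No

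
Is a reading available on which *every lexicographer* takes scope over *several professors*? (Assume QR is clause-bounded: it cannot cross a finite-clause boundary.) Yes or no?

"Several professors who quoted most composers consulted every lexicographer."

Yes

*every lexicographer* sits in the matrix clause, not in the relative clause on *several professors*.
QR within a single clause is free, so the lower quantifier may take scope over the higher one.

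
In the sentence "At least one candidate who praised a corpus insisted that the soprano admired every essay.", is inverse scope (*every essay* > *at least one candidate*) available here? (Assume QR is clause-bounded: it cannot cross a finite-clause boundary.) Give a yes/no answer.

The DP *every essay* is contained in the finite complement clause *that the soprano admired every essay*.
With QR restricted to its own tensed clause, the embedded quantifier cannot reach a matrix scope position.
*every essay* is confined to the island and cannot take scope over *at least one candidate*.

No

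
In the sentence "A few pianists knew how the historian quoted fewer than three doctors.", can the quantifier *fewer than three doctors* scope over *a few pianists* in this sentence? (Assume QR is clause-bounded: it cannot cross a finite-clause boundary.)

The target quantifier *fewer than three doctors* is part of the embedded question *how the historian quoted fewer than three doctors*.
The wh-island constraint blocks QR out of an embedded interrogative.
So *fewer than three doctors* cannot raise to a position above *a few pianists*.

No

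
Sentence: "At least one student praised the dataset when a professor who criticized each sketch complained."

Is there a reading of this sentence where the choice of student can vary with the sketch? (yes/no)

This is the *each sketch* > *at least one student* reading.
The DP *each sketch* is contained in the relative clause *who criticized each sketch*, which is itself inside the adjunct *when a professor who criticized each sketch complained*.
Both the relative clause and the enclosing adjunct are scope islands; QR cannot cross either.
*each sketch* is confined to the island and cannot take scope over *at least one student*.
(Only the surface reading survives: one fixed student with respect to all the relevant sketches.)

No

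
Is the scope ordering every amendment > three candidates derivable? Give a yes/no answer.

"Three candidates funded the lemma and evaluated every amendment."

*every amendment* occurs within one conjunct of the coordinate structure (*evaluated every amendment*).
A quantifier cannot raise out of one conjunct of a coordination across the whole coordinate structure — the CSC applies to QR.
So *every amendment* cannot raise to a position above *three candidates*.

No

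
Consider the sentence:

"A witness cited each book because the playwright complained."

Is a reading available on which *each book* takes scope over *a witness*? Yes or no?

*each book* is a matrix argument; the adjunct is an island but the target quantifier is outside it.
Clause-internal QR can adjoin the lower DP above the subject, yielding the inverse reading.

Yes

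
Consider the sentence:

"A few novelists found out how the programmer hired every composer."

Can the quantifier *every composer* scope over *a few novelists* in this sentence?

No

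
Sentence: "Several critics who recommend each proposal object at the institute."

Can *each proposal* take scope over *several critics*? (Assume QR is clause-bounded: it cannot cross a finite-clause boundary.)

No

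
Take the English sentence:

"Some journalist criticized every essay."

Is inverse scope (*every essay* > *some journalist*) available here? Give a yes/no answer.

Yes

*some journalist* and *every essay* are co-arguments of the matrix verb, with nothing but a clause-internal boundary between them.
Clause-internal QR can adjoin the lower DP above the subject, yielding the inverse reading.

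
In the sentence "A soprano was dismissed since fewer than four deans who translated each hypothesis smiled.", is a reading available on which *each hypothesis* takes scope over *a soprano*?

No

The target quantifier *each hypothesis* is part of the relative clause *who translated each hypothesis*, which is itself inside the adjunct *since fewer than four deans who translated each hypothesis smiled*.
Two island boundaries intervene — the relative clause and the adjunct. Either alone would block QR.
Hence only narrow scope for *each hypothesis* (under *a soprano*) survives.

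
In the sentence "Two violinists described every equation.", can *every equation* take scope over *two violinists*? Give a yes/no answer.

*two violinists* and *every equation* are co-arguments of the matrix verb, with nothing but a clause-internal boundary between them.
Clause-internal QR can adjoin the lower DP above the subject, yielding the inverse reading.

Yes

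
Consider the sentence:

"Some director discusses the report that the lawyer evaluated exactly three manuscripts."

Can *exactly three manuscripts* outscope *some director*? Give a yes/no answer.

No

The target quantifier *exactly three manuscripts* is part of the complex NP *the report that the lawyer evaluated exactly three manuscripts*.
The Complex NP Constraint bars QR out of the complement clause of a noun.
So *exactly three manuscripts* cannot raise high enough to outscope *some director*; only the surface ordering *some director* > *exactly three manuscripts* is available.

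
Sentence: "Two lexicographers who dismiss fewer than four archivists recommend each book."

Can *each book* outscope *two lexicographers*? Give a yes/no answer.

Yes

*each book* is a matrix argument; only *two lexicographers* is modified by the relative clause *who dismiss fewer than four archivists*, so the RC island is irrelevant to the target quantifier.
No island intervenes, so both surface and inverse scope are derivable.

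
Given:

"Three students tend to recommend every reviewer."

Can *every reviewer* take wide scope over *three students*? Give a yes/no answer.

*every reviewer* is the object of the infinitival complement of a raising predicate; raising infinitives are transparent for QR, so the two DPs are in effect clausemates.
Since no island is crossed, the inverse ordering is licensed alongside surface scope.
Both orderings are possible: *three students* > *every reviewer* and *every reviewer* > *three students*.

Yes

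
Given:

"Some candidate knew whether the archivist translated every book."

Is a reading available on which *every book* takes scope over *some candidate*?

*every book* sits inside the embedded question *whether the archivist translated every book*.
The wh-island constraint blocks QR out of an embedded interrogative.
The inverse ordering *every book* > *some candidate* is therefore underivable.
(Only the surface reading survives: one fixed candidate with respect to all the relevant books.)

No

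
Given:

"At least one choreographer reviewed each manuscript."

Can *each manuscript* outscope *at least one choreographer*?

*at least one choreographer* and *each manuscript* are co-arguments of the matrix verb, with nothing but a clause-internal boundary between them.
Clause-internal QR can adjoin the lower DP above the subject, yielding the inverse reading.

Yes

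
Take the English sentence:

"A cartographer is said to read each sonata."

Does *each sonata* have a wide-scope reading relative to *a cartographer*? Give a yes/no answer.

Yes

Raising constructions are monoclausal for scope purposes; *each sonata* is not separated from *a cartographer* by any island.
Ordinary QR to a clause-peripheral position gives the wide-scope LF for the lower DP.
Both orderings are possible: *a cartographer* > *each sonata* and *each sonata* > *a cartographer*.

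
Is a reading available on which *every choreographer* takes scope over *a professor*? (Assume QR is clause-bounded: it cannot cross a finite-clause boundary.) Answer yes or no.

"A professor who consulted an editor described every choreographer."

The RC *who consulted an editor* is an island, but *every choreographer* is not inside it — it is the matrix object, a clausemate of *a professor*.
QR within a single clause is free, so the lower quantifier may take scope over the higher one.
The sentence is scopally ambiguous between *a professor* > *every choreographer* and *every choreographer* > *a professor*.

Yes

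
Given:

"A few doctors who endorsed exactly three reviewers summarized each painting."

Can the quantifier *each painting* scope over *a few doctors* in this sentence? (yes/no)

Yes

*each painting* sits in the matrix clause, not in the relative clause on *a few doctors*.
Since no island is crossed, the inverse ordering is licensed alongside surface scope.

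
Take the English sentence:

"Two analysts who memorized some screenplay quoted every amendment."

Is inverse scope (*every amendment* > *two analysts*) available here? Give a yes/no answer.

Yes

The RC *who memorized some screenplay* is an island, but *every amendment* is not inside it — it is the matrix object, a clausemate of *two analysts*.
QR within a single clause is free, so the lower quantifier may take scope over the higher one.
Both orderings are possible: *two analysts* > *every amendment* and *every amendment* > *two analysts*.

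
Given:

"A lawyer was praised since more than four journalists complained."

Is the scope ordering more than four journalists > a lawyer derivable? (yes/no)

*more than four journalists* occurs within the adjunct clause *since more than four journalists complained*.
Adverbial clauses are not L-marked, so they are barriers for QR — the quantifier cannot escape the adjunct.
So *more than four journalists* cannot raise high enough to outscope *a lawyer*; only the surface ordering *a lawyer* > *more than four journalists* is available.

No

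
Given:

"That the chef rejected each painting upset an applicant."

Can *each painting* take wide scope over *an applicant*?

*each painting* sits inside the sentential subject *that the chef rejected each painting*.
Sentential subjects are islands: a quantifier inside the subject clause cannot raise over the matrix predicate.
There is no licit LF on which *each painting* c-commands *an applicant*.

No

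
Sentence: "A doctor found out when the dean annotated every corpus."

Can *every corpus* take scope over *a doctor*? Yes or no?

No

*every corpus* occurs within the embedded question *when the dean annotated every corpus*.
An indirect question is a wh-island; the filled [Spec,CP] blocks QR across the CP edge.
So *every corpus* cannot raise high enough to outscope *a doctor*; only the surface ordering *a doctor* > *every corpus* is available.
(Only the surface reading survives: one fixed doctor with respect to all the relevant corpora.)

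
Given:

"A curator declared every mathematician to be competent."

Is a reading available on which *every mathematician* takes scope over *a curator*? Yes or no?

Yes

The ECM infinitive is scope-transparent — *every mathematician* is free to raise above *a curator*.
Since no island is crossed, the inverse ordering is licensed alongside surface scope.
Both orderings are possible: *a curator* > *every mathematician* and *every mathematician* > *a curator*.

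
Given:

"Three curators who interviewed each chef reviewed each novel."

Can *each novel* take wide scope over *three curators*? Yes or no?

Yes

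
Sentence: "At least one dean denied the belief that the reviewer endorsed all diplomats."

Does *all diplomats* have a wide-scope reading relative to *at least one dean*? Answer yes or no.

No

The DP *all diplomats* is contained in the complex NP *the belief that the reviewer endorsed all diplomats*.
Since the clause is the complement of a nominal head, the CNPC blocks scope extraction.
*all diplomats* > *at least one dean* would require crossing that boundary, which is illicit.
(Only the surface reading survives: one fixed dean with respect to all the relevant diplomats.)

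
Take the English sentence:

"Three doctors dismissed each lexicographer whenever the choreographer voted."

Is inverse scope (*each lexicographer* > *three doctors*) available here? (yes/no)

Yes

The adjunct island is irrelevant here — *each lexicographer* and *three doctors* are both in the matrix clause.
QR within a single clause is free, so the lower quantifier may take scope over the higher one.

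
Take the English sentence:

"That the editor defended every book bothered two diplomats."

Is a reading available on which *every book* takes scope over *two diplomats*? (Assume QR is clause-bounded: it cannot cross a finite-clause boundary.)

No

Structurally, *every book* is inside the sentential subject *that the editor defended every book*.
Clausal subjects are scope islands; QR from inside the subject into the matrix is barred.
The ordering *every book* > *two diplomats* is therefore underivable.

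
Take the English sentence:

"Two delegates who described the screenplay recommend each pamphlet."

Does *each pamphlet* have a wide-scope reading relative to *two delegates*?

The RC *who described the screenplay* is an island, but *each pamphlet* is not inside it — it is the matrix object, a clausemate of *two delegates*.
With no island boundary between them, the object can take inverse scope over the subject via ordinary QR within the clause.
The sentence is scopally ambiguous between *two delegates* > *each pamphlet* and *each pamphlet* > *two delegates*.

Yes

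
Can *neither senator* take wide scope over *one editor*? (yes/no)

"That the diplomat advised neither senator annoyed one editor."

No

*neither senator* sits inside the sentential subject *that the diplomat advised neither senator*.
Subjects — clausal subjects included — are islands for extraction, and QR is no exception.
The ordering *neither senator* > *one editor* is therefore underivable.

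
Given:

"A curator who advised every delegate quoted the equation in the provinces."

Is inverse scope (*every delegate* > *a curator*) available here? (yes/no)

No

*every delegate* occurs within the relative clause *who advised every delegate*.
Relative clauses block scope extraction: QR cannot target a position outside the modified NP.
So *every delegate* cannot raise high enough to outscope *a curator*; only the surface ordering *a curator* > *every delegate* is available.
(Only the surface reading survives: one fixed curator with respect to all the relevant delegates.)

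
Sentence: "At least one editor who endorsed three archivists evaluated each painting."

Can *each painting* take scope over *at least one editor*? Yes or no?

*each painting* sits in the matrix clause, not in the relative clause on *at least one editor*.
Clause-internal QR can adjoin the lower DP above the subject, yielding the inverse reading.

Yes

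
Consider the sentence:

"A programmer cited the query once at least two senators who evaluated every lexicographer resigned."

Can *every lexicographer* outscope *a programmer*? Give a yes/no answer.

Structurally, *every lexicographer* is inside the relative clause *who evaluated every lexicographer*, which is itself inside the adjunct *once at least two senators who evaluated every lexicographer resigned*.
Both the relative clause and the enclosing adjunct are scope islands; QR cannot cross either.
*every lexicographer* > *a programmer* would require crossing that boundary, which is illicit.
(Only the surface reading survives: one fixed programmer with respect to all the relevant lexicographers.)

No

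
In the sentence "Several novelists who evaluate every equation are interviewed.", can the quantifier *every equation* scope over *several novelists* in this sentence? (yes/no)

*every equation* is embedded in the relative clause *who evaluate every equation*.
Relative clauses block scope extraction: QR cannot target a position outside the modified NP.
So the wide-scope reading for *every equation* is blocked.

No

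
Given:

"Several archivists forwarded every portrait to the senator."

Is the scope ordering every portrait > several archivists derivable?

*every portrait* and *several archivists* are in the same minimal clause.
Ordinary QR to a clause-peripheral position gives the wide-scope LF for the lower DP.

Yes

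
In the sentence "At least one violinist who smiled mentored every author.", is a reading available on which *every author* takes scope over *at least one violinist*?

The RC *who smiled* is an island, but *every author* is not inside it — it is the matrix object, a clausemate of *at least one violinist*.
Ordinary QR to a clause-peripheral position gives the wide-scope LF for the lower DP.

Yes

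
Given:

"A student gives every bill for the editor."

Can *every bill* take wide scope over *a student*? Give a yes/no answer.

*every bill* is the matrix object and *a student* the matrix subject; the two are clausemates.
With no island boundary between them, the object can take inverse scope over the subject via ordinary QR within the clause.

Yes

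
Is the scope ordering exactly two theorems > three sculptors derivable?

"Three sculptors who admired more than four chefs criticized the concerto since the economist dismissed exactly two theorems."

*exactly two theorems* occurs within the adjunct clause *since the economist dismissed exactly two theorems*.
The adjunct-island constraint bars QR out of an adverbial clause.
Hence only narrow scope for *exactly two theorems* (under *three sculptors*) survives.

No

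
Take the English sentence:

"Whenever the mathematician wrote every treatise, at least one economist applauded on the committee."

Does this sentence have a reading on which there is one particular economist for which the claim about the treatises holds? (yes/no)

The paraphrase describes the scope ordering *at least one economist* > *every treatise*.
*at least one economist* is a matrix-clause argument and can take scope within the matrix clause over the constituent containing *every treatise*, so *at least one economist* > *every treatise* needs no island-crossing movement and is available.

Yes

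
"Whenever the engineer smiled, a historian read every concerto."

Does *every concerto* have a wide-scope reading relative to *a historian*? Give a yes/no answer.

Yes

The adjunct clause does not contain *every concerto*, which is the matrix object.
No island intervenes, so both surface and inverse scope are derivable.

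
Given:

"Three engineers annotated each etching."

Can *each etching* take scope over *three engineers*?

Yes

*three engineers* and *each etching* are co-arguments of the matrix verb, with nothing but a clause-internal boundary between them.
No island intervenes, so both surface and inverse scope are derivable.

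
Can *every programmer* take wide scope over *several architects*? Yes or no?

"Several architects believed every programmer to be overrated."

The ECM infinitive is scope-transparent — *every programmer* is free to raise above *several architects*.
Ordinary QR to a clause-peripheral position gives the wide-scope LF for the lower DP.

Yes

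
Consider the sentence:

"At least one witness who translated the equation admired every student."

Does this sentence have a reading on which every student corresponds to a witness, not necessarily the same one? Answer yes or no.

Yes

The described interpretation is the *every student* > *at least one witness* scoping.
The relative clause *who translated the equation* modifies *at least one witness*, but *every student* is not inside that relative clause — it is an argument of the matrix verb.
Ordinary QR to a clause-peripheral position gives the wide-scope LF for the lower DP.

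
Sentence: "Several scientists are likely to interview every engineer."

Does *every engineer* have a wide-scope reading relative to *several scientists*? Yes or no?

Yes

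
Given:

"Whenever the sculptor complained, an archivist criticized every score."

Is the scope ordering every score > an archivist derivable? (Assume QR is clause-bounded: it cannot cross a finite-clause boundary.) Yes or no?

Yes

Neither queried DP is inside the adjunct, so the adjunct-island constraint does not apply.
QR within a single clause is free, so the lower quantifier may take scope over the higher one.
Both orderings are possible: *an archivist* > *every score* and *every score* > *an archivist*.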